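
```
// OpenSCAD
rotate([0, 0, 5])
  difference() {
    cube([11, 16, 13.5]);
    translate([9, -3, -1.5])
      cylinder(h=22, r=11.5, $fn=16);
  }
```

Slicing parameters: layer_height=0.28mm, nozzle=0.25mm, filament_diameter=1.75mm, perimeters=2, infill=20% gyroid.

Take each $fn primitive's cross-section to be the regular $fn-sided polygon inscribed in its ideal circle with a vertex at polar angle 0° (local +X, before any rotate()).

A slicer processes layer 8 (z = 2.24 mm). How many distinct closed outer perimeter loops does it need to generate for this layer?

1

At z = 2.24 mm: the cube is present — its section is the full 11×16 rectangle; the r=11.5 cylinder at (9, -3) gives a regular 16-gon of circumradius 11.5 (constant along its height); Taking the first minus the rest: starting from the 11×16 cube, the r=11.5 cylinder at (9, -3) partially overlaps it — only the 79.77 mm² overlap (of its 404.88 mm²) is removed, clipping the outline — 1 connected region; (rotated 5° about Z; rotation is an isometry so areas/perimeters/island counts are preserved). The result has 1 disconnected region.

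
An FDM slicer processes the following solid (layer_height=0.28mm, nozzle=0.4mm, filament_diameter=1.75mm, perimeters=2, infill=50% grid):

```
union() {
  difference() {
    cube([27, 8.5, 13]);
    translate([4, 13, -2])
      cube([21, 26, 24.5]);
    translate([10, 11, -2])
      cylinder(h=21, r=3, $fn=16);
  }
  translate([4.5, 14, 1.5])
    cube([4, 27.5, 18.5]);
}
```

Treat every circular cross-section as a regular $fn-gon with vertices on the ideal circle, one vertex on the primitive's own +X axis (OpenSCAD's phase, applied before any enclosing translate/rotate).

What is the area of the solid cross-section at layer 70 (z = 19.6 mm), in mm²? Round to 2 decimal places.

110.00 mm²

At z = 19.6 mm: the cube does not reach this height (z outside [0, 13]); the cube at (4, 13) is present — its section is the full 21×26 rectangle (area 546.00 mm²); the cylinder at (10, 11) is not intersected at this z (z outside [-2, 19]); Subtracting the remaining from the first: the first operand is absent here, so nothing remains; the cube at (4.5, 14) (footprint 4×27.5) is included at this height (area 110.00 mm²); Merging all regions: only the 4×27.5 cube at (4.5, 14) is present, so the union is just that shape — area = 110.00 mm². Overall, the cross-section is a single solid region. Net area = 110.00 mm².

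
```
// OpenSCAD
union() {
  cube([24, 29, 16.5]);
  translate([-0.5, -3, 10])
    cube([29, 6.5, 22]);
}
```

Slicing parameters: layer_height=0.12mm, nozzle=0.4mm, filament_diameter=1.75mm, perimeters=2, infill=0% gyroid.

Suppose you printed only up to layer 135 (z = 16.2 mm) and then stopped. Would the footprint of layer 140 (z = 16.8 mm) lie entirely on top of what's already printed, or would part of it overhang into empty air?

Compare the two slices. At z = 16.2: the cube (footprint 24×29) is included at this height (area 696.00 mm²); the cube at (-0.5, -3) is present — its section is the full 29×6.5 rectangle (area 188.50 mm²); Merging all regions: the regions partially overlap — summed areas 884.50 mm² minus the doubly-counted overlap 84.00 mm² gives 800.50 mm² — area = 800.50 mm². At z = 16.8: the cube is not intersected at this z (z outside [0, 16.5]); the 29×6.5 cube at (-0.5, -3) contributes its full rectangle (area 188.50 mm²); Taking the union: only the 29×6.5 cube at (-0.5, -3) is present, so the union is just that shape — area = 188.50 mm². Checking containment: the cross-section at z = 16.8 is a subset of the cross-section at z = 16.2.

entirely on top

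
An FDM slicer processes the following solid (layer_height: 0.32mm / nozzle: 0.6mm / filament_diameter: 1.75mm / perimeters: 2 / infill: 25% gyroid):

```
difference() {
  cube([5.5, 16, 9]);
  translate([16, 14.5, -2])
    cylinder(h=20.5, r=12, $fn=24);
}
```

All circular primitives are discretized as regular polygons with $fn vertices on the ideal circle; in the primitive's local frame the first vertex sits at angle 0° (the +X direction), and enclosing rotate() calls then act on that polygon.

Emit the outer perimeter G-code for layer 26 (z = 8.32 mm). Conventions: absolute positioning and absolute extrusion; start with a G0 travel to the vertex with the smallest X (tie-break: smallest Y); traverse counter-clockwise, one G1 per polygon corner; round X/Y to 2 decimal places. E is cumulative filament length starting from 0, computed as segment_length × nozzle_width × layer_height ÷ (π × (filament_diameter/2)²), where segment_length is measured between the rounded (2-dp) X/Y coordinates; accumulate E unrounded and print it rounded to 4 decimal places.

G0 X0.00 Y0.00 Z8.32
G1 X5.50 Y0.00 E0.4390
G1 X5.50 Y8.76 E1.1383
G1 X4.41 Y11.39 E1.3655
G1 X4.00 Y14.50 E1.6160
G1 X4.20 Y16.00 E1.7367
G1 X0.00 Y16.00 E2.0720
G1 X0.00 Y0.00 E3.3492

At z = 8.32 mm: the 5.5×16 cube contributes its full rectangle; the r=12 cylinder at (16, 14.5) gives a regular 24-gon of circumradius 12 (constant along its height); After the difference (first − rest): starting from the 5.5×16 cube, the r=12 cylinder at (16, 14.5) partially overlaps it — only the 7.56 mm² overlap (of its 447.24 mm²) is removed, clipping the outline — 1 connected region. The outline is a single polygon with 7 vertices. Extrusion per mm of travel: 0.6 × 0.32 / (π × 0.875²) = 0.079824. Accumulating E over each segment gives final E = 3.3492.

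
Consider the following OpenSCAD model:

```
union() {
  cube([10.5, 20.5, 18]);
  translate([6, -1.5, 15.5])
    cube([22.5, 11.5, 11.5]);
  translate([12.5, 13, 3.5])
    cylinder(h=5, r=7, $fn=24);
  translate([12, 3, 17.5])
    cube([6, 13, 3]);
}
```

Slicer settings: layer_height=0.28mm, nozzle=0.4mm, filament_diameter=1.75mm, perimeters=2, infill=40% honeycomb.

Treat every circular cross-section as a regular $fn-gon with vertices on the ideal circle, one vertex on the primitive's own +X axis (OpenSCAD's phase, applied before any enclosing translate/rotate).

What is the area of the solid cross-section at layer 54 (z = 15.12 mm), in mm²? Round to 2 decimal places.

At z = 15.12 mm: the 10.5×20.5 cube contributes its full rectangle (area 215.25 mm²); the cube at (6, -1.5) does not reach this height (z outside [15.5, 27]); the cylinder at (12.5, 13) does not reach this height (z outside [3.5, 8.5]); the cube at (12, 3) is absent (z outside [17.5, 20.5]); Taking the union: only the 10.5×20.5 cube is present, so the union is just that shape — area = 215.25 mm². Overall, the cross-section is a single solid region. Net area = 215.25 mm².

215.25 mm²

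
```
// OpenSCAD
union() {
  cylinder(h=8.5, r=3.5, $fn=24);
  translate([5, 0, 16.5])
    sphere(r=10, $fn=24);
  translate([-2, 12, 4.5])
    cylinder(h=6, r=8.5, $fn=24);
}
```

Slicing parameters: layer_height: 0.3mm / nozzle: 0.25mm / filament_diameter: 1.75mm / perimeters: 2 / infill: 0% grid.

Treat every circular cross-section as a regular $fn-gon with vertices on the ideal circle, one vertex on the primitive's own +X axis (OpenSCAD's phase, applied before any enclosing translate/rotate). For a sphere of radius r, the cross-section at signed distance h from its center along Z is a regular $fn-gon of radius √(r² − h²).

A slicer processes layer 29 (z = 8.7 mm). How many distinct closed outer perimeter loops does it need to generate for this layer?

At z = 8.7 mm: the cylinder is not intersected at this z (z outside [0, 8.5]); the sphere at (5, 0): section is a regular 24-gon, circumradius = √(r²−h²) = √(10²−7.8²) = 6.258; the r=8.5 cylinder at (-2, 12) gives a regular 24-gon of circumradius 8.5 (constant along its height); Merging all regions: the regions partially overlap (shared area 2.46 mm²), so overlapping operands fuse into one piece — 1 connected region. The result has 1 disconnected region.

1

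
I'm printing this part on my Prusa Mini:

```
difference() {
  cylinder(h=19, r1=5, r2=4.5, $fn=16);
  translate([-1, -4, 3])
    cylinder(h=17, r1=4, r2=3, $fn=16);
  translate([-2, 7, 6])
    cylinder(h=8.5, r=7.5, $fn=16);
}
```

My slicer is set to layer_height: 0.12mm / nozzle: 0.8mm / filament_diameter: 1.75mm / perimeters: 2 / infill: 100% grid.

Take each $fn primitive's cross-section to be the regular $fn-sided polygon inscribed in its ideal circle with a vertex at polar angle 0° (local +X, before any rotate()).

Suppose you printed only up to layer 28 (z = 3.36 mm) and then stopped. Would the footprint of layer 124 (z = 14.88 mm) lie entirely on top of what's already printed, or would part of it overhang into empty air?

part overhangs

Compare the two slices. At z = 3.36: the cone: at t=0.177 of its height the radius interpolates to r₁+(r₂−r₁)t = 4.912, giving a regular 16-gon of that circumradius (area = (16/2)·4.912²·sin(360°/16) = 73.85 mm²); the cone at (-1, -4): at t=0.021 of its height the radius interpolates to r₁+(r₂−r₁)t = 3.979, giving a regular 16-gon of that circumradius (area = (16/2)·3.979²·sin(360°/16) = 48.47 mm²); the cylinder at (-2, 7) is absent (z outside [6, 14.5]); Subtracting the remaining from the first: starting from the cone (73.85 mm²), the cone at (-1, -4) partially overlaps it — only the 25.32 mm² overlap (of its 48.47 mm²) is removed, clipping the outline — area = 48.54 mm². At z = 14.88: the cone (r1=5→r2=4.5) has section circumradius 4.608 here — a regular 16-gon (area = (16/2)·4.608²·sin(360°/16) = 65.02 mm²); the cone at (-1, -4) (r1=4→r2=3) has section circumradius 3.301 here — a regular 16-gon (area = (16/2)·3.301²·sin(360°/16) = 33.36 mm²); the cylinder at (-2, 7) does not reach this height (z outside [6, 14.5]); After the difference (first − rest): starting from the cone (65.02 mm²), the cone at (-1, -4) partially overlaps it — only the 16.75 mm² overlap (of its 33.36 mm²) is removed, clipping the outline — area = 48.27 mm². Checking containment: at z = 14.88 the cross-section extends beyond the z = 3.36 cross-section by about 6.01 mm².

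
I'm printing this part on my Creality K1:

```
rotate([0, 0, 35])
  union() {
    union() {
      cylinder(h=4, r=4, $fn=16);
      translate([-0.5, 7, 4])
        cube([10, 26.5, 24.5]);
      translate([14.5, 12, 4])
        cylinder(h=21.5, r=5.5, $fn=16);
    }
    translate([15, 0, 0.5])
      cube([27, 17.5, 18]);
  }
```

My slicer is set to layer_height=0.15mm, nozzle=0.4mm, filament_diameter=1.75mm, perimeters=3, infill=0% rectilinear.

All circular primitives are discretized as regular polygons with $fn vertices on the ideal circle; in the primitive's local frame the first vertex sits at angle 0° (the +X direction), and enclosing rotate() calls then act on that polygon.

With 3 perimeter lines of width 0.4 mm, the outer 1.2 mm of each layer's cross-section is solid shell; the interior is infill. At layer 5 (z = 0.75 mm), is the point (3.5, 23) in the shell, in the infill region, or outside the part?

At z = 0.75 mm: the r=4 cylinder contributes a regular 16-gon of circumradius 4; the cube at (-0.5, 7) is not intersected at this z (z outside [4, 28.5]); the cylinder at (14.5, 12) is not intersected at this z (z outside [4, 25.5]); Combining (union): only the r=4 cylinder is present, so the union is just that shape — 1 connected region; the 27×17.5 cube at (15, 0) contributes its full rectangle; Taking the union: the 2 present regions are separate (no shared area or edge), so areas and boundary lengths simply add and each stays a separate island — 2 connected regions; (rotated 35° about Z; rotation is an isometry so areas/perimeters/island counts are preserved). Overall, the cross-section has 2 separate islands. Undo the 35° rotation: the query point maps to (16.059, 16.833) in the un-rotated model frame. The nearest boundary edge runs (15.00, 17.50)→(42.00, 17.50); distance from the point to it = 0.67 mm. (Shell/infill is judged within the island containing the point — the largest one.) The point is inside the cross-section, 0.67 mm from the nearest boundary — within the 1.2 mm shell band (3 × 0.4).

shell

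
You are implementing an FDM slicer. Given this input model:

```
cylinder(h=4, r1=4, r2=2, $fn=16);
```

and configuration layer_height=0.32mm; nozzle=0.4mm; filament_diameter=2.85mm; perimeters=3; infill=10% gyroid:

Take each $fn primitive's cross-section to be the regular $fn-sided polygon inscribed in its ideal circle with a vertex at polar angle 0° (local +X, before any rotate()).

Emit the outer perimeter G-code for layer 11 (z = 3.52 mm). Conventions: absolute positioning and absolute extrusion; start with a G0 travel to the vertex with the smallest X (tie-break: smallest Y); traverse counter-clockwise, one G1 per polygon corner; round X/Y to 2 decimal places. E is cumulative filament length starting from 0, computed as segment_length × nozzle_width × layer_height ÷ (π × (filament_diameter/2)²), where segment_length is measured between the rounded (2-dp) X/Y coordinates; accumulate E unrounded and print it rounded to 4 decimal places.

At z = 3.52 mm: the cone: at t=0.880 of its height the radius interpolates to r₁+(r₂−r₁)t = 2.240, giving a regular 16-gon of that circumradius. The outline is a single polygon with 16 vertices. Extrusion per mm of travel: 0.4 × 0.32 / (π × 1.425²) = 0.020065. Accumulating E over each segment gives final E = 0.2805.

G0 X-2.24 Y0.00 Z3.52
G1 X-2.07 Y-0.86 E0.0176
G1 X-1.58 Y-1.58 E0.0351
G1 X-0.86 Y-2.07 E0.0525
G1 X0.00 Y-2.24 E0.0701
G1 X0.86 Y-2.07 E0.0877
G1 X1.58 Y-1.58 E0.1052
G1 X2.07 Y-0.86 E0.1227
G1 X2.24 Y0.00 E0.1403
G1 X2.07 Y0.86 E0.1578
G1 X1.58 Y1.58 E0.1753
G1 X0.86 Y2.07 E0.1928
G1 X0.00 Y2.24 E0.2104
G1 X-0.86 Y2.07 E0.2280
G1 X-1.58 Y1.58 E0.2454
G1 X-2.07 Y0.86 E0.2629
G1 X-2.24 Y0.00 E0.2805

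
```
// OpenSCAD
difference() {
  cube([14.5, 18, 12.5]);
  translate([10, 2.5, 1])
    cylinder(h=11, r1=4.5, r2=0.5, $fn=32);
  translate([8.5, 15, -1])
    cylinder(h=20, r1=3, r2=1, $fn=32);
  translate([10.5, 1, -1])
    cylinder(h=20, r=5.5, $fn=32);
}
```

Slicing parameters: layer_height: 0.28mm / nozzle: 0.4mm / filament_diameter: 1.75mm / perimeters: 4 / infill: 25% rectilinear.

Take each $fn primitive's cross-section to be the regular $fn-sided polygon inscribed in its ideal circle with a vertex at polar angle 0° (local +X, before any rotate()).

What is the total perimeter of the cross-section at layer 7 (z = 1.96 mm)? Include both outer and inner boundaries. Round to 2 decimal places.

82.10 mm

At z = 1.96 mm: the cube (footprint 14.5×18) is included at this height (perimeter 65.00 mm); the cone at (10, 2.5) (r1=4.5→r2=0.5) has section circumradius 4.151 here — a regular 32-gon (perimeter = 2·32·4.151·sin(180°/32) = 26.04 mm); the cone at (8.5, 15) (r1=3→r2=1) has section circumradius 2.704 here — a regular 32-gon (perimeter = 2·32·2.704·sin(180°/32) = 16.96 mm); the r=5.5 cylinder at (10.5, 1) gives a regular 32-gon of circumradius 5.5 (constant along its height) (perimeter = 2·32·5.500·sin(180°/32) = 34.50 mm); Subtracting the remaining from the first: starting from the 14.5×18 cube, the cone at (10, 2.5) partially overlaps it — only the 46.24 mm² overlap (of its 53.78 mm²) is removed, clipping the outline; the cone at (8.5, 15) lies wholly inside it (removes its full 22.82 mm² and its 16.96 mm outline becomes a hole wall); the r=5.5 cylinder at (10.5, 1) partially overlaps it — only the 7.43 mm² overlap (of its 94.42 mm²) is removed, clipping the outline — boundary (outer + 1 inner loop) = 82.10 mm. Overall, the cross-section is one region with 1 hole. Total boundary length (outer + inner) = 82.10 mm.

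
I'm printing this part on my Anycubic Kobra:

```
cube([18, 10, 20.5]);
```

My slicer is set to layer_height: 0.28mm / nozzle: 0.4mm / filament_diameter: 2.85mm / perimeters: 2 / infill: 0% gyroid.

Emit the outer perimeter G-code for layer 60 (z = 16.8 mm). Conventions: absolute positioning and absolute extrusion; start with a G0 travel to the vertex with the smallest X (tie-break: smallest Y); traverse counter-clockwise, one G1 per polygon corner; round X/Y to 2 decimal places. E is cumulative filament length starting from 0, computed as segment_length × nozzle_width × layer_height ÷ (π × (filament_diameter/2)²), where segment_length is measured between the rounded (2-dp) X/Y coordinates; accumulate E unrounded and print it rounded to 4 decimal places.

At z = 16.8 mm: the cube (footprint 18×10) is included at this height. The outline is a single polygon with 4 vertices. Extrusion per mm of travel: 0.4 × 0.28 / (π × 1.425²) = 0.017557. Accumulating E over each segment gives final E = 0.9832.

G0 X0.00 Y0.00 Z16.80
G1 X18.00 Y0.00 E0.3160
G1 X18.00 Y10.00 E0.4916
G1 X0.00 Y10.00 E0.8076
G1 X0.00 Y0.00 E0.9832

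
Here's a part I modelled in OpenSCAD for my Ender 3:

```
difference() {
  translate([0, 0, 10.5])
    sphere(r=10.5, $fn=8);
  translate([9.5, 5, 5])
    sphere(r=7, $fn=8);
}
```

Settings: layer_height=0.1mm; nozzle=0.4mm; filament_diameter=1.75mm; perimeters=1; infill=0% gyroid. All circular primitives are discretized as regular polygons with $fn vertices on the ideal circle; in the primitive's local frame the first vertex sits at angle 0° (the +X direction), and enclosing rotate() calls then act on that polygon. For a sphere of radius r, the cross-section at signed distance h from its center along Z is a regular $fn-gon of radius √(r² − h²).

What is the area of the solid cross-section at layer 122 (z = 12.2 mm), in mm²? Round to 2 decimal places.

303.66 mm²

At z = 12.2 mm: the sphere: section is a regular 8-gon, circumradius = √(r²−h²) = √(10.5²−1.7²) = 10.361 (area = (8/2)·10.361²·sin(360°/8) = 303.66 mm²); the sphere at (9.5, 5) does not reach this height (|z−center|=7.200 > r=7); Taking the first minus the rest: none of the subtracted shapes is present at this height, so the r=10.5 sphere is unchanged — area = 303.66 mm². Overall, the cross-section is a single solid region. Net area = 303.66 mm².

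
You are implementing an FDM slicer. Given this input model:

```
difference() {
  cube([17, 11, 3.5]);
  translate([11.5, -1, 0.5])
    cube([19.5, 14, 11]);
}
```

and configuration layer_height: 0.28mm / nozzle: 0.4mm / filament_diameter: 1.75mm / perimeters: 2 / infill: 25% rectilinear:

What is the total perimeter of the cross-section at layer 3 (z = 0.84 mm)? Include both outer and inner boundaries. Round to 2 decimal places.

45.00 mm

At z = 0.84 mm: the cube is present — its section is the full 17×11 rectangle (perimeter 56.00 mm); the 19.5×14 cube at (11.5, -1) contributes its full rectangle (perimeter 67.00 mm); Taking the first minus the rest: starting from the 17×11 cube, the 19.5×14 cube at (11.5, -1) partially overlaps it — only the 60.50 mm² overlap (of its 273.00 mm²) is removed, clipping the outline — boundary = 45.00 mm. Overall, the cross-section is a single solid region. Total boundary length (outer) = 45.00 mm.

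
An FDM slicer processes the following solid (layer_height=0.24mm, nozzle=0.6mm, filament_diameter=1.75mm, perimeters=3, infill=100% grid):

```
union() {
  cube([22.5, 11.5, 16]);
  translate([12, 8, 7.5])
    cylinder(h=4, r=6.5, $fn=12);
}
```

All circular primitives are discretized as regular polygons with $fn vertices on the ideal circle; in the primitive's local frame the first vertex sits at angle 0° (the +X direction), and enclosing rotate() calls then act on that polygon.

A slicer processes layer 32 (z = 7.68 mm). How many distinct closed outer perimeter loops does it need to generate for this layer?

1

At z = 7.68 mm: the cube is present — its section is the full 22.5×11.5 rectangle; the r=6.5 cylinder at (12, 8) contributes a regular 12-gon of circumradius 6.5; Taking the union: the regions partially overlap (shared area 105.55 mm²), so overlapping operands fuse into one piece — 1 connected region. The result has 1 disconnected region.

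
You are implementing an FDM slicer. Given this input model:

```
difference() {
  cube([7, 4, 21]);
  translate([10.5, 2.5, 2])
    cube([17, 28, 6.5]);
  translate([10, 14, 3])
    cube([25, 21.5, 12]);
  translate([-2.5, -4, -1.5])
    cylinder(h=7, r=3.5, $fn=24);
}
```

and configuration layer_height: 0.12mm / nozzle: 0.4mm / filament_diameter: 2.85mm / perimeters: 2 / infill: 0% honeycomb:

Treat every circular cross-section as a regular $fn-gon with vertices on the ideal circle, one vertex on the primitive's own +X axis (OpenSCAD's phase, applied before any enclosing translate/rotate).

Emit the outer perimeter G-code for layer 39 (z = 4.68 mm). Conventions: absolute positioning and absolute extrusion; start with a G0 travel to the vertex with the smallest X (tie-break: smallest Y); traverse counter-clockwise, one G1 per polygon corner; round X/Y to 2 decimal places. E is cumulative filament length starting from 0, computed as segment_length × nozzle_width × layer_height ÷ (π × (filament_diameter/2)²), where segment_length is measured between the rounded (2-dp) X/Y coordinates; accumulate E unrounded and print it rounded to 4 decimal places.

G0 X0.00 Y0.00 Z4.68
G1 X7.00 Y0.00 E0.0527
G1 X7.00 Y4.00 E0.0828
G1 X0.00 Y4.00 E0.1354
G1 X0.00 Y0.00 E0.1655

At z = 4.68 mm: the cube (footprint 7×4) is included at this height; the 17×28 cube at (10.5, 2.5) contributes its full rectangle; the cube at (10, 14) (footprint 25×21.5) is included at this height; the r=3.5 cylinder at (-2.5, -4) contributes a regular 24-gon of circumradius 3.5; Subtracting the remaining from the first: starting from the 7×4 cube, the 17×28 cube at (10.5, 2.5) misses the remaining region (no effect); the 25×21.5 cube at (10, 14) misses the remaining region (no effect); the r=3.5 cylinder at (-2.5, -4) misses the remaining region (no effect) — 1 connected region. The outline is a single polygon with 4 vertices. Extrusion per mm of travel: 0.4 × 0.12 / (π × 1.425²) = 0.007524. Accumulating E over each segment gives final E = 0.1655.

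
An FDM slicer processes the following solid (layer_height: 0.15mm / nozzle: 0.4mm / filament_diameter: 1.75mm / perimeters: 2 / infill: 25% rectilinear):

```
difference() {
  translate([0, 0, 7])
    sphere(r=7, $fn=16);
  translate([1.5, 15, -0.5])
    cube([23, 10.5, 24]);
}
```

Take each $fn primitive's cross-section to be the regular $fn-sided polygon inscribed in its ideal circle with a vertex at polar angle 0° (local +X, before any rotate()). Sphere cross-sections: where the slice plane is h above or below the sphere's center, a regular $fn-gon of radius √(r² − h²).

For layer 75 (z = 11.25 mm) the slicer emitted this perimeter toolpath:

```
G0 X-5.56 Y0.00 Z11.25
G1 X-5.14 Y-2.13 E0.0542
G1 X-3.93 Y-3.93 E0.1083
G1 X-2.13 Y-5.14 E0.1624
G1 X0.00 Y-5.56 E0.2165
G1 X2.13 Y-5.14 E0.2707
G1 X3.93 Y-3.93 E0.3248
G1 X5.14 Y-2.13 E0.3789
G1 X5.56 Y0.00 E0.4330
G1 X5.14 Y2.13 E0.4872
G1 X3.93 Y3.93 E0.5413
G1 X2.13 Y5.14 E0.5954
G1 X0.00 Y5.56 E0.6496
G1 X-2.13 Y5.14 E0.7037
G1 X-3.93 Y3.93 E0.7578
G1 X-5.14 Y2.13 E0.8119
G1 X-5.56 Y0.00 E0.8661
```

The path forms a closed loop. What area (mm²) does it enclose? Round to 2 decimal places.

94.69 mm²

Apply the shoelace formula to the sequence of (X, Y) vertices; enclosed area = 94.69 mm².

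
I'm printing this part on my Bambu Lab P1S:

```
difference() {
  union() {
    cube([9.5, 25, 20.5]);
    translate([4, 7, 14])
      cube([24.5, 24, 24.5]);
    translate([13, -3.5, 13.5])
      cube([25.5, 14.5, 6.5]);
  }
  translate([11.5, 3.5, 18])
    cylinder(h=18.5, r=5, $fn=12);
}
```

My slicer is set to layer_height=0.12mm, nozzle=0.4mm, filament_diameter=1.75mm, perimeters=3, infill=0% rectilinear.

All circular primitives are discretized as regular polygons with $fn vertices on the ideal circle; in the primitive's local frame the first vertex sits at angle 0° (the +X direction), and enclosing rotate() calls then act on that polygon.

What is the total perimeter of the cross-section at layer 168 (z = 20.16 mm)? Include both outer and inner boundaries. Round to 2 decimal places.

At z = 20.16 mm: the cube (footprint 9.5×25) is included at this height (perimeter 69.00 mm); the 24.5×24 cube at (4, 7) contributes its full rectangle (perimeter 97.00 mm); the cube at (13, -3.5) is absent (z outside [13.5, 20]); Merging all regions: the regions partially overlap (shared area 99.00 mm²), so the edge portions inside another operand are dropped and the merged outline is re-measured after clipping — boundary = 119.00 mm; the r=5 cylinder at (11.5, 3.5) contributes a regular 12-gon of circumradius 5 (perimeter = 2·12·5.000·sin(180°/12) = 31.06 mm); Subtracting the remaining from the first: starting from the result so far, the r=5 cylinder at (11.5, 3.5) partially overlaps it — only the 23.50 mm² overlap (of its 75.00 mm²) is removed, clipping the outline — boundary = 120.87 mm. Overall, the cross-section is a single solid region. Total boundary length (outer) = 120.87 mm.

120.87 mm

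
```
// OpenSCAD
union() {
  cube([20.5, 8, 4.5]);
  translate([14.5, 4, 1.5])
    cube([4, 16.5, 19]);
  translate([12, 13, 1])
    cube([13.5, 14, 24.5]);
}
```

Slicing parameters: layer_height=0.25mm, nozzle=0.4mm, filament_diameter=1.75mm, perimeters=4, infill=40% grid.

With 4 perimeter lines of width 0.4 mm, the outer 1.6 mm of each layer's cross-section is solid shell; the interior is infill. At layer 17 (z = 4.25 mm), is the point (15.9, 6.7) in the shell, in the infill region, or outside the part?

At z = 4.25 mm: the 20.5×8 cube contributes its full rectangle; the cube at (14.5, 4) (footprint 4×16.5) is included at this height; the cube at (12, 13) (footprint 13.5×14) is included at this height; Merging all regions: the regions partially overlap (shared area 46.00 mm²), so overlapping operands fuse into one piece — 1 connected region. Overall, the cross-section is a single solid region. The nearest boundary edge runs (0.00, 8.00)→(14.50, 8.00); distance from the point to it = 1.91 mm. The point is inside the cross-section and 1.91 mm from the nearest boundary — more than the 1.6 mm shell width (4 × 0.4), so it's in the infill interior.

infill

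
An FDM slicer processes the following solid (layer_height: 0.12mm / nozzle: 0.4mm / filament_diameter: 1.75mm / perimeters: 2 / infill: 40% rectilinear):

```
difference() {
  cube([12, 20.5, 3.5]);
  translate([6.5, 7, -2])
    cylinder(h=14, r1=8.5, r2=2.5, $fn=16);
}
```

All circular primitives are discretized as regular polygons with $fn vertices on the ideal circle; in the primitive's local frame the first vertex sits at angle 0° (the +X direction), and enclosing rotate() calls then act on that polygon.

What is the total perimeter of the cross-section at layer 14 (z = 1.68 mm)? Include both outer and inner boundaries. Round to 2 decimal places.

At z = 1.68 mm: the cube (footprint 12×20.5) is included at this height (perimeter 65.00 mm); the cone at (6.5, 7) (r1=8.5→r2=2.5) has section circumradius 6.923 here — a regular 16-gon (perimeter = 2·16·6.923·sin(180°/16) = 43.22 mm); After the difference (first − rest): starting from the 12×20.5 cube, the cone at (6.5, 7) partially overlaps it — only the 138.48 mm² overlap (of its 146.72 mm²) is removed, clipping the outline — boundary = 83.02 mm. Overall, the cross-section has 2 separate islands. Total boundary length (outer) = 83.02 mm.

83.02 mm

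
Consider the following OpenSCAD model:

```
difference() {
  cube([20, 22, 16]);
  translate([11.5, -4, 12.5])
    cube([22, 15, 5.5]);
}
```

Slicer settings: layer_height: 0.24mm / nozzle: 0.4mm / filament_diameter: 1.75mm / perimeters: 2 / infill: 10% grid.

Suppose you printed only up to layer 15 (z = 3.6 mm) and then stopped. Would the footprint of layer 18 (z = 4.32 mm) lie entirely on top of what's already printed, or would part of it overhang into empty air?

Compare the two slices. At z = 3.6: the cube (footprint 20×22) is included at this height (area 440.00 mm²); the cube at (11.5, -4) does not reach this height (z outside [12.5, 18]); After the difference (first − rest): none of the subtracted shapes is present at this height, so the 20×22 cube is unchanged — area = 440.00 mm². At z = 4.32: the cube (footprint 20×22) is included at this height (area 440.00 mm²); the cube at (11.5, -4) is absent (z outside [12.5, 18]); Taking the first minus the rest: none of the subtracted shapes is present at this height, so the 20×22 cube is unchanged — area = 440.00 mm². Checking containment: the cross-section at z = 4.32 is a subset of the cross-section at z = 3.6.

entirely on top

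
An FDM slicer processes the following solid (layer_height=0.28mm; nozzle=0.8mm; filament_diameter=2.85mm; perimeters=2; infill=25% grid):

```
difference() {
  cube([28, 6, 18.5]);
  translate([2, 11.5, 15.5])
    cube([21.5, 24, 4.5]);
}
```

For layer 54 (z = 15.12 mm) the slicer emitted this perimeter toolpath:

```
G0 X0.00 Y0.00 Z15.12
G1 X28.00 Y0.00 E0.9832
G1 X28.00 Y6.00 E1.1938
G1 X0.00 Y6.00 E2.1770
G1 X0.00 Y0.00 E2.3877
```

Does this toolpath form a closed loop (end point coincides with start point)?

yes

Start point (G0): (0.00, 0.00). End point (last G1): the path returns to the start — closed.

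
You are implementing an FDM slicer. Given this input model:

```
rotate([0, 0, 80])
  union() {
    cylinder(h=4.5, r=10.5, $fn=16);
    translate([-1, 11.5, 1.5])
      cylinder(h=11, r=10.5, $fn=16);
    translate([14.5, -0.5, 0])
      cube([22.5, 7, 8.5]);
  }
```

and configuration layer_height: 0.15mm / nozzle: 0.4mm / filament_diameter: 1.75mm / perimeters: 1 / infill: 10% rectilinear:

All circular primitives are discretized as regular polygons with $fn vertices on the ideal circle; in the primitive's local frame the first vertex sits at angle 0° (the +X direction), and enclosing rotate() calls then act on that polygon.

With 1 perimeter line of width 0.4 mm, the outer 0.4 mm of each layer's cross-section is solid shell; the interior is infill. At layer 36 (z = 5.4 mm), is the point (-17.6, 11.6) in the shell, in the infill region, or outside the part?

At z = 5.4 mm: the cylinder does not reach this height (z outside [0, 4.5]); the cylinder at (-1, 11.5): section is a regular 16-gon, circumradius r=10.5; the 22.5×7 cube at (14.5, -0.5) contributes its full rectangle; Taking the union: the 2 present regions are separate (no shared area or edge), so areas and boundary lengths simply add and each stays a separate island — 2 connected regions; (rotated 80° about Z; rotation is an isometry so areas/perimeters/island counts are preserved). Overall, the cross-section has 2 separate islands. Undo the 80° rotation: the query point maps to (8.368, 19.347) in the un-rotated model frame. The nearest boundary edge runs (6.42, 18.92)→(8.70, 15.52); distance from the point to it = 1.85 mm. The point is not inside any of the regions above, so it lies outside the cross-section (1.85 mm from the nearest boundary).

outside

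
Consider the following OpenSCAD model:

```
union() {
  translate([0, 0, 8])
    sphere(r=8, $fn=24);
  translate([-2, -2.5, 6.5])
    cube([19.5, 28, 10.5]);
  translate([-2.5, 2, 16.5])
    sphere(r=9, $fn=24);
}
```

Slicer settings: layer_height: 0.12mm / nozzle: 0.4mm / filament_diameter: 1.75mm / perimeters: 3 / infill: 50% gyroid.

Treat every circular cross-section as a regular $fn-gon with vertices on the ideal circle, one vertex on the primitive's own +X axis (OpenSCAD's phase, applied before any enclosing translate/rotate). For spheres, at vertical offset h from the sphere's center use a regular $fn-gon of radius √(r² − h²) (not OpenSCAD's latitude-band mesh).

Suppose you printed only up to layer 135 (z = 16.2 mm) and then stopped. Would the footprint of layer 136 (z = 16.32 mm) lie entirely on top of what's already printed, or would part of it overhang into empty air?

entirely on top

Compare the two slices. At z = 16.2: the sphere does not reach this height (|z−center|=8.200 > r=8); the cube at (-2, -2.5) is present — its section is the full 19.5×28 rectangle (area 546.00 mm²); the r=9 sphere at (-2.5, 2) contributes a regular 24-gon of circumradius √(9²−0.3²) = 8.995 (area = (24/2)·8.995²·sin(360°/24) = 251.29 mm²); Taking the union: the regions partially overlap — summed areas 797.29 mm² minus the doubly-counted overlap 94.57 mm² gives 702.72 mm² — area = 702.72 mm². At z = 16.32: the sphere does not reach this height (|z−center|=8.320 > r=8); the cube at (-2, -2.5) (footprint 19.5×28) is included at this height (area 546.00 mm²); the r=9 sphere at (-2.5, 2) contributes a regular 24-gon of circumradius √(9²−0.18²) = 8.998 (area = (24/2)·8.998²·sin(360°/24) = 251.47 mm²); Taking the union: the regions partially overlap — summed areas 797.47 mm² minus the doubly-counted overlap 94.63 mm² gives 702.84 mm² — area = 702.84 mm². Checking containment: the cross-section at z = 16.32 is a subset of the cross-section at z = 16.2.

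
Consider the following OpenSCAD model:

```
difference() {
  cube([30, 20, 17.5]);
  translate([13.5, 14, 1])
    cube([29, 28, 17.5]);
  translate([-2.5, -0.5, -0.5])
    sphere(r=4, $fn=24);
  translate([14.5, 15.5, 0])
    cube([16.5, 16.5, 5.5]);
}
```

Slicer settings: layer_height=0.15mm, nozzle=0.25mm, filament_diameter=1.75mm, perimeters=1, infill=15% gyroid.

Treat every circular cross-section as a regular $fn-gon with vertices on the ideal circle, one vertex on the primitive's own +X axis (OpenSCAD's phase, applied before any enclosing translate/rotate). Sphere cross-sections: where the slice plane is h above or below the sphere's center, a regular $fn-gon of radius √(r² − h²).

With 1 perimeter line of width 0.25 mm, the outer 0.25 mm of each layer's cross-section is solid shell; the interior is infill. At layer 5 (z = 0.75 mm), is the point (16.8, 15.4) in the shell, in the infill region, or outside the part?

At z = 0.75 mm: the cube is present — its section is the full 30×20 rectangle; the cube at (13.5, 14) does not reach this height (z outside [1, 18.5]); the sphere at (-2.5, -0.5): section is a regular 24-gon, circumradius = √(r²−h²) = √(4²−1.25²) = 3.800; the cube at (14.5, 15.5) (footprint 16.5×16.5) is included at this height; Subtracting the remaining from the first: starting from the 30×20 cube, the r=4 sphere at (-2.5, -0.5) partially overlaps it — only the 1.88 mm² overlap (of its 44.84 mm²) is removed, clipping the outline; the 16.5×16.5 cube at (14.5, 15.5) partially overlaps it — only the 69.75 mm² overlap (of its 272.25 mm²) is removed, clipping the outline — 1 connected region. Overall, the cross-section is a single solid region. The nearest boundary edge runs (14.50, 15.50)→(30.00, 15.50); distance from the point to it = 0.10 mm. The point is inside the cross-section, 0.10 mm from the nearest boundary — within the 0.25 mm shell band (1 × 0.25).

shell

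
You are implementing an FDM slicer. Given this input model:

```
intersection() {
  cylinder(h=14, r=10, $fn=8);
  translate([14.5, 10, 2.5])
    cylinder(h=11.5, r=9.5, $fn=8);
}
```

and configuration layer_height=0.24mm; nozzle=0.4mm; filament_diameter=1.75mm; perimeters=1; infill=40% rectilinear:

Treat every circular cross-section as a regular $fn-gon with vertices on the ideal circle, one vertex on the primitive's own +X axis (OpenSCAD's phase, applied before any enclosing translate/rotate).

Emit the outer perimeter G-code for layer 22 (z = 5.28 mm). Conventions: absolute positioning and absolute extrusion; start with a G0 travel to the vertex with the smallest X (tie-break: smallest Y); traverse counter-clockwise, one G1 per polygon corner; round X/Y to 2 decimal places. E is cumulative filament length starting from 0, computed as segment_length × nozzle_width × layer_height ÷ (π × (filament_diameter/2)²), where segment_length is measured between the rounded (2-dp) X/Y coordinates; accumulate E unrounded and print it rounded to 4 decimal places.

At z = 5.28 mm: the cylinder: section is a regular 8-gon, circumradius r=10; the r=9.5 cylinder at (14.5, 10) gives a regular 8-gon of circumradius 9.5 (constant along its height); After intersecting: the r=9.5 cylinder at (14.5, 10) partially overlaps the r=10 cylinder; clipping to the common part keeps 3.62 mm² — 1 connected region. The outline is a single polygon with 4 vertices. Extrusion per mm of travel: 0.4 × 0.24 / (π × 0.875²) = 0.039912. Accumulating E over each segment gives final E = 0.4540.

G0 X6.04 Y7.50 Z5.28
G1 X7.78 Y3.28 E0.1822
G1 X8.82 Y2.85 E0.2271
G1 X7.07 Y7.07 E0.4094
G1 X6.04 Y7.50 E0.4540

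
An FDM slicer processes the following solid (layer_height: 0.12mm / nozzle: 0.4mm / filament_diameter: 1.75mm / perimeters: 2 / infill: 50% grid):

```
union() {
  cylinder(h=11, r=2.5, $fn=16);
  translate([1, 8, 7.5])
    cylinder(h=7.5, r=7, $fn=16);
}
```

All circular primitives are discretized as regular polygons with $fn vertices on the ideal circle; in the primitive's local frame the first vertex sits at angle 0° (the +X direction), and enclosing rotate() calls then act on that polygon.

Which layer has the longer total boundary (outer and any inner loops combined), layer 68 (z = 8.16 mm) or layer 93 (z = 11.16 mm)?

layer 68 (z = 8.16 mm)

Layer 68 (z = 8.16): the r=2.5 cylinder contributes a regular 16-gon of circumradius 2.5 (perimeter = 2·16·2.500·sin(180°/16) = 15.61 mm); the cylinder at (1, 8): section is a regular 16-gon, circumradius r=7 (perimeter = 2·16·7.000·sin(180°/16) = 43.70 mm); Merging all regions: the regions partially overlap (shared area 3.67 mm²), so the edge portions inside another operand are dropped and the merged outline is re-measured after clipping — boundary = 50.52 mm. So its perimeter = 50.52 mm. Layer 93 (z = 11.16): the cylinder is not intersected at this z (z outside [0, 11]); the r=7 cylinder at (1, 8) gives a regular 16-gon of circumradius 7 (constant along its height) (perimeter = 2·16·7.000·sin(180°/16) = 43.70 mm); Merging all regions: only the r=7 cylinder at (1, 8) is present, so the union is just that shape — boundary = 43.70 mm. So its perimeter = 43.70 mm. Layer 68 is larger (50.52 vs 43.70 mm).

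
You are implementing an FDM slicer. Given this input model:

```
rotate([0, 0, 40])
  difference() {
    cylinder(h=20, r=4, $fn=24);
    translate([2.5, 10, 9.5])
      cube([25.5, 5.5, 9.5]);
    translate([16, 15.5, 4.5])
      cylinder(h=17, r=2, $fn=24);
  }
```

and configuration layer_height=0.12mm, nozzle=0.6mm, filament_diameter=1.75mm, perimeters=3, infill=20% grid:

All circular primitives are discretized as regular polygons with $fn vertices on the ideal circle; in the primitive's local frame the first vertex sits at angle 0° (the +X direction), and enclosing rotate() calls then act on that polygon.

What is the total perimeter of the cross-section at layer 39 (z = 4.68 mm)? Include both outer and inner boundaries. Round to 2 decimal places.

25.06 mm

At z = 4.68 mm: the r=4 cylinder gives a regular 24-gon of circumradius 4 (constant along its height) (perimeter = 2·24·4.000·sin(180°/24) = 25.06 mm); the cube at (2.5, 10) does not reach this height (z outside [9.5, 19]); the r=2 cylinder at (16, 15.5) contributes a regular 24-gon of circumradius 2 (perimeter = 2·24·2.000·sin(180°/24) = 12.53 mm); After the difference (first − rest): starting from the r=4 cylinder, the r=2 cylinder at (16, 15.5) misses the remaining region (no effect) — boundary = 25.06 mm; (whole slice rotated 40° about Z — lengths, areas and connectivity unchanged). Overall, the cross-section is a single solid region. Total boundary length (outer) = 25.06 mm.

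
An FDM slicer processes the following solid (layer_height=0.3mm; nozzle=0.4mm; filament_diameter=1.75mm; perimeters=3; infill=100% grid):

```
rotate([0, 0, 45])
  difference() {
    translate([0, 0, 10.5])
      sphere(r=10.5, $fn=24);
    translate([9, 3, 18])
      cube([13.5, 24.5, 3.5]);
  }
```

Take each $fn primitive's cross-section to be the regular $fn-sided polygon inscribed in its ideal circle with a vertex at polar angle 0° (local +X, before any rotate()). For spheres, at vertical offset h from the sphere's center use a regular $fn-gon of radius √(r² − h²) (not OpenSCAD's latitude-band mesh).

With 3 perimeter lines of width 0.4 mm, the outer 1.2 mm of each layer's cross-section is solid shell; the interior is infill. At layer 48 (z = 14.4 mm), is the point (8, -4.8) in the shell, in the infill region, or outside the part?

shell

At z = 14.4 mm: the r=10.5 sphere slices to a regular 24-gon of circumradius 9.749 (√(r²−h²) with h=3.9 from center); the cube at (9, 3) is absent (z outside [18, 21.5]); After the difference (first − rest): none of the subtracted shapes is present at this height, so the r=10.5 sphere is unchanged — 1 connected region; (rotated 45° about Z; rotation is an isometry so areas/perimeters/island counts are preserved). Overall, the cross-section is a single solid region. Undo the 45° rotation: the query point maps to (2.263, -9.051) in the un-rotated model frame. The nearest boundary edge runs (-0.00, -9.75)→(2.52, -9.42); distance from the point to it = 0.40 mm. The point is inside the cross-section, 0.40 mm from the nearest boundary — within the 1.2 mm shell band (3 × 0.4).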